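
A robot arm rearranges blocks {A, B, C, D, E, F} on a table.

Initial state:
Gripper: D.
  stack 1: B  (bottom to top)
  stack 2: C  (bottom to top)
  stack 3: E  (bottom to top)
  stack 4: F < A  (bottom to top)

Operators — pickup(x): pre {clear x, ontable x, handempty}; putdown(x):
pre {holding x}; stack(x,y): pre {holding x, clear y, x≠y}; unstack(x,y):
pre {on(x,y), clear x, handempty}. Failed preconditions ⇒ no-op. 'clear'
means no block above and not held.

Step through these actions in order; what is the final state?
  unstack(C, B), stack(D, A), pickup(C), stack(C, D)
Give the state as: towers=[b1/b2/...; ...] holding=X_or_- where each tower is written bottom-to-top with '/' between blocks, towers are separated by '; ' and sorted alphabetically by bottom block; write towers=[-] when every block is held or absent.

towers=[B; E; F/A/D/C] holding=-

step 1 (unstack(C, B)) [no-op]: towers=[B; C; E; F/A] holding=D
step 2 (stack(D, A)): towers=[B; C; E; F/A/D] holding=-
step 3 (pickup(C)): towers=[B; E; F/A/D] holding=C
step 4 (stack(C, D)): towers=[B; E; F/A/D/C] holding=-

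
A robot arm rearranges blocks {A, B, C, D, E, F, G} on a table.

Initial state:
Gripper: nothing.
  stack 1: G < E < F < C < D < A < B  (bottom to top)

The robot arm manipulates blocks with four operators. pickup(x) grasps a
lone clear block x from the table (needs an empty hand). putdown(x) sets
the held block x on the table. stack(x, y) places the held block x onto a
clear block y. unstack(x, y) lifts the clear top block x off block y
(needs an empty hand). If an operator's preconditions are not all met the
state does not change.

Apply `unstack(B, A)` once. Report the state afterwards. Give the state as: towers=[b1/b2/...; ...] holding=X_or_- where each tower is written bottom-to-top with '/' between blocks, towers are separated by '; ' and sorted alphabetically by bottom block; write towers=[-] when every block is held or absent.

towers=[G/E/F/C/D/A] holding=B

before: towers=[G/E/F/C/D/A/B] holding=-
pre[unstack(B, A)]: on(B,A) yes, clear(B) yes, handempty yes
all met → apply unstack(B, A)
after:  towers=[G/E/F/C/D/A] holding=B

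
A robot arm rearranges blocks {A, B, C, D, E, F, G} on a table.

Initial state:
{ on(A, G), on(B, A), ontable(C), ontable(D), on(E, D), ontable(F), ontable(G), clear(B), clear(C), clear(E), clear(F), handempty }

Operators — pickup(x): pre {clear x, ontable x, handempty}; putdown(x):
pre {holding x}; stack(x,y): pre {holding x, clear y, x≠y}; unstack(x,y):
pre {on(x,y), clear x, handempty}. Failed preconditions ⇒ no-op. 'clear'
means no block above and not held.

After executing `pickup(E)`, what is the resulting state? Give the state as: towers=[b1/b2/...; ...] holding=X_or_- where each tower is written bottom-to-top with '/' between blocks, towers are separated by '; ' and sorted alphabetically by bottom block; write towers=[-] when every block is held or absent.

before: towers=[C; D/E; F; G/A/B] holding=-
pre[pickup(E)]: clear(E) yes, ontable(E) no, handempty yes
ontable(E) unmet → pickup(E) is a no-op
after:  towers=[C; D/E; F; G/A/B] holding=-

towers=[C; D/E; F; G/A/B] holding=-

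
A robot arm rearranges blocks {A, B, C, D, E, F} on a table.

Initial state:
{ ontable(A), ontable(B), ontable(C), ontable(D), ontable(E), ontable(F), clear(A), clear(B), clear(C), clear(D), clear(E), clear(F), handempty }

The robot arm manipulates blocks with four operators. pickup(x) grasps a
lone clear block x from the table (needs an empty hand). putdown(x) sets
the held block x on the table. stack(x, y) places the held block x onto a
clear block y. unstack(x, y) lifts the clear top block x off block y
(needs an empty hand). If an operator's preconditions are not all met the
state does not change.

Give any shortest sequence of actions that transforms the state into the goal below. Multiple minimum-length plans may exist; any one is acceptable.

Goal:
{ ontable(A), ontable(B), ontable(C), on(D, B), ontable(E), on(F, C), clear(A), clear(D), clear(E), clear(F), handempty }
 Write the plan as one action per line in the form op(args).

pickup(F)
stack(F, C)
pickup(D)
stack(D, B)

step 1 (pickup(F)): towers=[A; B; C; D; E] holding=F
step 2 (stack(F, C)): towers=[A; B; C/F; D; E] holding=-
step 3 (pickup(D)): towers=[A; B; C/F; E] holding=D
step 4 (stack(D, B)): towers=[A; B/D; C/F; E] holding=-
goal check: towers=[A; B/D; C/F; E] holding=- — reached (length 4, optimal by BFS)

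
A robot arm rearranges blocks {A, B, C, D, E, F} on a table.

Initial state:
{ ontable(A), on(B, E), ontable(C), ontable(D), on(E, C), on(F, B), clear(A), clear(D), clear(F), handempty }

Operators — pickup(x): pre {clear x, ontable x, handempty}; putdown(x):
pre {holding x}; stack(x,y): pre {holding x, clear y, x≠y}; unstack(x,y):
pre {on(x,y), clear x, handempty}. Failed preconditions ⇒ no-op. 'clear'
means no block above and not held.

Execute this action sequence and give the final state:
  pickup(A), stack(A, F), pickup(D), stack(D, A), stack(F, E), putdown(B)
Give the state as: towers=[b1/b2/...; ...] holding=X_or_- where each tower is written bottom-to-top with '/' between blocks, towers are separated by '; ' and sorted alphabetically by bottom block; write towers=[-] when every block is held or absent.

towers=[C/E/B/F/A/D] holding=-

step 1 (pickup(A)): towers=[C/E/B/F; D] holding=A
step 2 (stack(A, F)): towers=[C/E/B/F/A; D] holding=-
step 3 (pickup(D)): towers=[C/E/B/F/A] holding=D
step 4 (stack(D, A)): towers=[C/E/B/F/A/D] holding=-
step 5 (stack(F, E)) [no-op]: towers=[C/E/B/F/A/D] holding=-
step 6 (putdown(B)) [no-op]: towers=[C/E/B/F/A/D] holding=-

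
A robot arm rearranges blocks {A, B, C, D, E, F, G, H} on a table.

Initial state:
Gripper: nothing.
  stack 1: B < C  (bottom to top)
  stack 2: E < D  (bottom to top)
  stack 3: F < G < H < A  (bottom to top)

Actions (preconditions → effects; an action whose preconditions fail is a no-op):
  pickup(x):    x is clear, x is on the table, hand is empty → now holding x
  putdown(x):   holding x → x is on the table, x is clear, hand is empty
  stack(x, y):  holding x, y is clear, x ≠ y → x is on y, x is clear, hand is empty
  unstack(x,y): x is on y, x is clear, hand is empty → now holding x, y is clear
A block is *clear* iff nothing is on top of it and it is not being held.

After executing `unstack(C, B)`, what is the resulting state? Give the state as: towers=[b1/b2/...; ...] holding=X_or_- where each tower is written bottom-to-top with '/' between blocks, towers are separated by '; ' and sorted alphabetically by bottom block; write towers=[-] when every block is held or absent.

towers=[B; E/D; F/G/H/A] holding=C

before: towers=[B/C; E/D; F/G/H/A] holding=-
pre[unstack(C, B)]: on(C,B) ok, clear(C) ok, handempty ok
all met → apply unstack(C, B)
after:  towers=[B; E/D; F/G/H/A] holding=C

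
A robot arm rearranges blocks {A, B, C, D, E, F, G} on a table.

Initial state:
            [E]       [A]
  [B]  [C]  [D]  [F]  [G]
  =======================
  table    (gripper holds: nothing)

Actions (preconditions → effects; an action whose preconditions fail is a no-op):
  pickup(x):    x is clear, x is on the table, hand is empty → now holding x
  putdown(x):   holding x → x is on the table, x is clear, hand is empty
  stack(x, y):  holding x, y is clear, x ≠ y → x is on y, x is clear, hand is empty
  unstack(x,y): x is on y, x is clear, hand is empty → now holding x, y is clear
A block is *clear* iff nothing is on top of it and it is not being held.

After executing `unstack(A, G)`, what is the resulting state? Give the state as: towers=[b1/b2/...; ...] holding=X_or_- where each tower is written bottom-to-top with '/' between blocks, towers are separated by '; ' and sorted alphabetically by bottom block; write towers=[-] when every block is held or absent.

towers=[B; C; D/E; F; G] holding=A

before: towers=[B; C; D/E; F; G/A] holding=-
pre[unstack(A, G)]: on(A,G) ok, clear(A) ok, handempty ok
all met → apply unstack(A, G)
after:  towers=[B; C; D/E; F; G] holding=A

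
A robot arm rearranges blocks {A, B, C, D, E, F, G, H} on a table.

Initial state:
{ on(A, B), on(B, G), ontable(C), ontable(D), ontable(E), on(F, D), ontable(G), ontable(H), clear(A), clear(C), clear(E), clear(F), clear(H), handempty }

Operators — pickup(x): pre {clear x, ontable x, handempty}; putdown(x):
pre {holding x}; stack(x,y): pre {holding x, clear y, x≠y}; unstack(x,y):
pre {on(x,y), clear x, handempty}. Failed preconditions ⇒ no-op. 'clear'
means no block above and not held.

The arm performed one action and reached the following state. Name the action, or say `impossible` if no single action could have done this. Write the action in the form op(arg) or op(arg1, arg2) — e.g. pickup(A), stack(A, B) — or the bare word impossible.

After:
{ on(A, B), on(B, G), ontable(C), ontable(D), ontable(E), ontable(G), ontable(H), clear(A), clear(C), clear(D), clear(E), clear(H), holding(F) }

target: towers=[C; D; E; G/B/A; H] holding=F
     unstack(A, B) → towers=[C; D/F; E; G/B; H] holding=A
         pickup(E) → towers=[C; D/F; G/B/A; H] holding=E
         pickup(H) → towers=[C; D/F; E; G/B/A] holding=H
     unstack(F, D) → towers=[C; D; E; G/B/A; H] holding=F  ← match
         pickup(C) → towers=[D/F; E; G/B/A; H] holding=C

unstack(F, D)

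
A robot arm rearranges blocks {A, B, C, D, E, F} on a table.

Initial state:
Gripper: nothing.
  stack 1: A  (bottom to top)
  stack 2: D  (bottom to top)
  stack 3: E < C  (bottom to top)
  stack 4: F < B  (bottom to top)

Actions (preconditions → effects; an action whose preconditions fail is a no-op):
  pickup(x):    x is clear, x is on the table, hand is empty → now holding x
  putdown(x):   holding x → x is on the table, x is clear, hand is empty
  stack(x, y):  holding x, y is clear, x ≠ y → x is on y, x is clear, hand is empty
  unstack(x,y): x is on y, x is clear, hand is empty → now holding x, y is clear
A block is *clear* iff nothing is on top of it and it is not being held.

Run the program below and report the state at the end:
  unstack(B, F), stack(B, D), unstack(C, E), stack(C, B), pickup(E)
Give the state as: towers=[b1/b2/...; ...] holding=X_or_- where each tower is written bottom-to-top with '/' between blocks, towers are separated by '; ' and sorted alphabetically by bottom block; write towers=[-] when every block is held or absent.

step 1 (unstack(B, F)): towers=[A; D; E/C; F] holding=B
step 2 (stack(B, D)): towers=[A; D/B; E/C; F] holding=-
step 3 (unstack(C, E)): towers=[A; D/B; E; F] holding=C
step 4 (stack(C, B)): towers=[A; D/B/C; E; F] holding=-
step 5 (pickup(E)): towers=[A; D/B/C; F] holding=E

towers=[A; D/B/C; F] holding=E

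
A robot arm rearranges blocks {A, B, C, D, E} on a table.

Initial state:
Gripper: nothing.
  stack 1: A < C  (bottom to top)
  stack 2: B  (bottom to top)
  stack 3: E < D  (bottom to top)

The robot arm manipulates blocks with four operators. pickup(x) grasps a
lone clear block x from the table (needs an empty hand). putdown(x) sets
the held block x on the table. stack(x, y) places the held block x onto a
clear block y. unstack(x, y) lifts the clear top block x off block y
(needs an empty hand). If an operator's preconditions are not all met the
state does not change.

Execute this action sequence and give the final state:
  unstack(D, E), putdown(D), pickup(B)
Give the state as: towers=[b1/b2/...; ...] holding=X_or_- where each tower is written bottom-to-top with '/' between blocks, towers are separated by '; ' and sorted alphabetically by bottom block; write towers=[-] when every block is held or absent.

towers=[A/C; D; E] holding=B

step 1 (unstack(D, E)): towers=[A/C; B; E] holding=D
step 2 (putdown(D)): towers=[A/C; B; D; E] holding=-
step 3 (pickup(B)): towers=[A/C; D; E] holding=B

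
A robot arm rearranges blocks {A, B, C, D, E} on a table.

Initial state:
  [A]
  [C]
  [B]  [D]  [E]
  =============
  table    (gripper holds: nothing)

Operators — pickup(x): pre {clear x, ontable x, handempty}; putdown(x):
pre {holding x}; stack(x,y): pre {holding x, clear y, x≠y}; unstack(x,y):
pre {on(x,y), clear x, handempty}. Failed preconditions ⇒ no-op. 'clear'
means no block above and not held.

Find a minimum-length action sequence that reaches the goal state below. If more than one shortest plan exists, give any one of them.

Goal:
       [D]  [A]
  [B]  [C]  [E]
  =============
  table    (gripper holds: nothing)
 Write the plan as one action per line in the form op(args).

unstack(A, C)
stack(A, E)
unstack(C, B)
putdown(C)
pickup(D)
stack(D, C)

step 1 (unstack(A, C)): towers=[B/C; D; E] holding=A
step 2 (stack(A, E)): towers=[B/C; D; E/A] holding=-
step 3 (unstack(C, B)): towers=[B; D; E/A] holding=C
step 4 (putdown(C)): towers=[B; C; D; E/A] holding=-
step 5 (pickup(D)): towers=[B; C; E/A] holding=D
step 6 (stack(D, C)): towers=[B; C/D; E/A] holding=-
goal check: towers=[B; C/D; E/A] holding=- — reached (length 6, optimal by BFS)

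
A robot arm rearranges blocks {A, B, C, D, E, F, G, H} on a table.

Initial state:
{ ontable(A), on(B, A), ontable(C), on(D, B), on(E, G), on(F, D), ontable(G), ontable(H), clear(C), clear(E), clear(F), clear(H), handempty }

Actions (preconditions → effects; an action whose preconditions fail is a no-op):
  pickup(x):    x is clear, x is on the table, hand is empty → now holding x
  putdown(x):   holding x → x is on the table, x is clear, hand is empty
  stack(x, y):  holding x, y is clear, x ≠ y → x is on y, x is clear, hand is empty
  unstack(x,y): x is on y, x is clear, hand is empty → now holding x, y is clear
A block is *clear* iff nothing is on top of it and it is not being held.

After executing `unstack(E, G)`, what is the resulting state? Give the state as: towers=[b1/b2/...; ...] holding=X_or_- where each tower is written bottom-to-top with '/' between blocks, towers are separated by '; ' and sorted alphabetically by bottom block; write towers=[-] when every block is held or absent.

towers=[A/B/D/F; C; G; H] holding=E

before: towers=[A/B/D/F; C; G/E; H] holding=-
pre[unstack(E, G)]: on(E,G) ✓, clear(E) ✓, handempty ✓
all met → apply unstack(E, G)
after:  towers=[A/B/D/F; C; G; H] holding=E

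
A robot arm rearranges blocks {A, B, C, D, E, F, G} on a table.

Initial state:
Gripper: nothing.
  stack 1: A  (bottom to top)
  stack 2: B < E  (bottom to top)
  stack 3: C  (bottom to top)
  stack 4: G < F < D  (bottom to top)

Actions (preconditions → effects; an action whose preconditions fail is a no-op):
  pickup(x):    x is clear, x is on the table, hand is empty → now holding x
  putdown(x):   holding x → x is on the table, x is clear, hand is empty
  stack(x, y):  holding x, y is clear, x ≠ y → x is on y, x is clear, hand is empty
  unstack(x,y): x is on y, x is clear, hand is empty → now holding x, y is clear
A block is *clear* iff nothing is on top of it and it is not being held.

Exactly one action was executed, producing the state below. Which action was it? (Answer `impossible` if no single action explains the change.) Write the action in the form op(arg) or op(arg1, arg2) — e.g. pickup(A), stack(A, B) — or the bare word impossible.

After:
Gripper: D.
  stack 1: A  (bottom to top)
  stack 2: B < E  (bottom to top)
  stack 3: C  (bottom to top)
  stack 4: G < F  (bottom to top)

unstack(D, F)

target: towers=[A; B/E; C; G/F] holding=D
     unstack(D, F) → towers=[A; B/E; C; G/F] holding=D  ← match
         pickup(A) → towers=[B/E; C; G/F/D] holding=A
     unstack(E, B) → towers=[A; B; C; G/F/D] holding=E
         pickup(C) → towers=[A; B/E; G/F/D] holding=C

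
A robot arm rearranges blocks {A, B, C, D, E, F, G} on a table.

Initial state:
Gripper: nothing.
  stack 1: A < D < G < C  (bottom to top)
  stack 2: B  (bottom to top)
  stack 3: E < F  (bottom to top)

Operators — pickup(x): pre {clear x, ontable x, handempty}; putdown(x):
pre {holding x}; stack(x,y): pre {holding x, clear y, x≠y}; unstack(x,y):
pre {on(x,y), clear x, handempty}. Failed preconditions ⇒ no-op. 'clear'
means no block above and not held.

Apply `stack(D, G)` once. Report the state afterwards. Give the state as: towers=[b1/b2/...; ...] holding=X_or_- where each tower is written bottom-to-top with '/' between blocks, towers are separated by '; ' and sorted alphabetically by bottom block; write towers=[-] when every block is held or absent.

before: towers=[A/D/G/C; B; E/F] holding=-
pre[stack(D, G)]: holding(D) fail, clear(G) fail, D≠G ok
holding(D), clear(G) unmet → stack(D, G) is a no-op
after:  towers=[A/D/G/C; B; E/F] holding=-

towers=[A/D/G/C; B; E/F] holding=-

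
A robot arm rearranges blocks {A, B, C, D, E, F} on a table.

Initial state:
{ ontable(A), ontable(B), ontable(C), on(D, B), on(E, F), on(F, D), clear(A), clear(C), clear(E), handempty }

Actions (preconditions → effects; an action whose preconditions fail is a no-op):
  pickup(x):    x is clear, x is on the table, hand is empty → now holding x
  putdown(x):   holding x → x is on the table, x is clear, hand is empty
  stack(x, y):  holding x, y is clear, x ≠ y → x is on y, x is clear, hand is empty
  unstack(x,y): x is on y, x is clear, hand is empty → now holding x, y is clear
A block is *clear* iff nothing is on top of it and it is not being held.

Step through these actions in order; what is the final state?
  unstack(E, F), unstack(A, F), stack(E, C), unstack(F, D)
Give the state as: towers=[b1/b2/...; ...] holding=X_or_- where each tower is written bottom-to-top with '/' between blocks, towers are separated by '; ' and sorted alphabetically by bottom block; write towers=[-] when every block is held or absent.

step 1 (unstack(E, F)): towers=[A; B/D/F; C] holding=E
step 2 (unstack(A, F)) [no-op]: towers=[A; B/D/F; C] holding=E
step 3 (stack(E, C)): towers=[A; B/D/F; C/E] holding=-
step 4 (unstack(F, D)): towers=[A; B/D; C/E] holding=F

towers=[A; B/D; C/E] holding=F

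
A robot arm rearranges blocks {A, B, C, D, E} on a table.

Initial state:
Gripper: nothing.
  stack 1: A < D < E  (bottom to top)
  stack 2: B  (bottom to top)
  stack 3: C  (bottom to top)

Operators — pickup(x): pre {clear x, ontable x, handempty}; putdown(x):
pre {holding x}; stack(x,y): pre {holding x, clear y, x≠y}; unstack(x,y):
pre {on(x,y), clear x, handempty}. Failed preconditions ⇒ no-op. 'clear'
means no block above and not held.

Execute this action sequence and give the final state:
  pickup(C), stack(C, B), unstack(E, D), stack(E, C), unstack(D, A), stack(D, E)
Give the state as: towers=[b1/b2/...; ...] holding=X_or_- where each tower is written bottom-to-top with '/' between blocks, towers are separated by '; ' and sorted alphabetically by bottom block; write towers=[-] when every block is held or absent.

towers=[A; B/C/E/D] holding=-

step 1 (pickup(C)): towers=[A/D/E; B] holding=C
step 2 (stack(C, B)): towers=[A/D/E; B/C] holding=-
step 3 (unstack(E, D)): towers=[A/D; B/C] holding=E
step 4 (stack(E, C)): towers=[A/D; B/C/E] holding=-
step 5 (unstack(D, A)): towers=[A; B/C/E] holding=D
step 6 (stack(D, E)): towers=[A; B/C/E/D] holding=-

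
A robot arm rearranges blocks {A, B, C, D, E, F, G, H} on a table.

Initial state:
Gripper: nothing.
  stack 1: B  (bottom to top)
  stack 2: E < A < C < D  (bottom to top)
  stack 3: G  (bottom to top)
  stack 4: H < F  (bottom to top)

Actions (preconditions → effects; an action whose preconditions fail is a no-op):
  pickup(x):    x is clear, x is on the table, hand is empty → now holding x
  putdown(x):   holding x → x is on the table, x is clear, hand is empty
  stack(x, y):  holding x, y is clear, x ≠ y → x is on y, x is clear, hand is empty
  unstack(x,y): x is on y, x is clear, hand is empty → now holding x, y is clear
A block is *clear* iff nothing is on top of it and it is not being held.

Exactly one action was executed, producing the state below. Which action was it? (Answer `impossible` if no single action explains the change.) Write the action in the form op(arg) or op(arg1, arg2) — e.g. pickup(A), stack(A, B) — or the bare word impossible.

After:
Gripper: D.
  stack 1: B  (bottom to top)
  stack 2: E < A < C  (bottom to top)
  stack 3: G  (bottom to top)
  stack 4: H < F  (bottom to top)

target: towers=[B; E/A/C; G; H/F] holding=D
         pickup(G) → towers=[B; E/A/C/D; H/F] holding=G
         pickup(B) → towers=[E/A/C/D; G; H/F] holding=B
     unstack(F, H) → towers=[B; E/A/C/D; G; H] holding=F
     unstack(D, C) → towers=[B; E/A/C; G; H/F] holding=D  ← match

unstack(D, C)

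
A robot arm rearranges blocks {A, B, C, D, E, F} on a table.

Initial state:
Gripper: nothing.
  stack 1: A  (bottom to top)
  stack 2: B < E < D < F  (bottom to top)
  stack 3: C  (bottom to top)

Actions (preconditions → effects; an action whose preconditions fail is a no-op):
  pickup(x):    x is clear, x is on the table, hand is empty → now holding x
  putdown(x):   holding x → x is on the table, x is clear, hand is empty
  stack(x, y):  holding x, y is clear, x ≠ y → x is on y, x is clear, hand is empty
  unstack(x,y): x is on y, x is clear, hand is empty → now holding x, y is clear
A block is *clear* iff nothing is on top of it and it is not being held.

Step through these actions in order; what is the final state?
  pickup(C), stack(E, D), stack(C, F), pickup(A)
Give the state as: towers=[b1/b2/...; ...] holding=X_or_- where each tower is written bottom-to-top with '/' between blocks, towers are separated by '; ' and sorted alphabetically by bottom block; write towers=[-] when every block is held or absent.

step 1 (pickup(C)): towers=[A; B/E/D/F] holding=C
step 2 (stack(E, D)) [no-op]: towers=[A; B/E/D/F] holding=C
step 3 (stack(C, F)): towers=[A; B/E/D/F/C] holding=-
step 4 (pickup(A)): towers=[B/E/D/F/C] holding=A

towers=[B/E/D/F/C] holding=A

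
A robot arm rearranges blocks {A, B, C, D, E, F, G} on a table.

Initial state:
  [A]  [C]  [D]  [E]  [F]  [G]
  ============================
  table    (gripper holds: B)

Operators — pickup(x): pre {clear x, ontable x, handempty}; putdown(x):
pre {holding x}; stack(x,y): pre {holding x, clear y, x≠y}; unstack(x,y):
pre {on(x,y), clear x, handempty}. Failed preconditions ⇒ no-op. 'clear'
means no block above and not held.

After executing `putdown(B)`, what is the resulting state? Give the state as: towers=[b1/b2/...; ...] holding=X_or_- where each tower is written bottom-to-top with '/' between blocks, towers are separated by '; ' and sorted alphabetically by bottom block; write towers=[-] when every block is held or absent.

towers=[A; B; C; D; E; F; G] holding=-

before: towers=[A; C; D; E; F; G] holding=B
pre[putdown(B)]: holding(B) ✓
all met → apply putdown(B)
after:  towers=[A; B; C; D; E; F; G] holding=-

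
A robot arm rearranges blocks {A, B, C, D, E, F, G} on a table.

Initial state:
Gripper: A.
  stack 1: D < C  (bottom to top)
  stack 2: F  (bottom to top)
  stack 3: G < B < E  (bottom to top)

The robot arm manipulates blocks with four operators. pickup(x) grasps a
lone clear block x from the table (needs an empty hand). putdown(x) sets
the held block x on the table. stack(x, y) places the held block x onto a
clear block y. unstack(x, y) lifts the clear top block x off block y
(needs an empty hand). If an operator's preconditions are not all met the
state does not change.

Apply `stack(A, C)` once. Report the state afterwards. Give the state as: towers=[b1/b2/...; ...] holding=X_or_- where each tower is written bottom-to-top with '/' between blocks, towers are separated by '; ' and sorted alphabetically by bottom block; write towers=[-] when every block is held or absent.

towers=[D/C/A; F; G/B/E] holding=-

before: towers=[D/C; F; G/B/E] holding=A
pre[stack(A, C)]: holding(A) ok, clear(C) ok, A≠C ok
all met → apply stack(A, C)
after:  towers=[D/C/A; F; G/B/E] holding=-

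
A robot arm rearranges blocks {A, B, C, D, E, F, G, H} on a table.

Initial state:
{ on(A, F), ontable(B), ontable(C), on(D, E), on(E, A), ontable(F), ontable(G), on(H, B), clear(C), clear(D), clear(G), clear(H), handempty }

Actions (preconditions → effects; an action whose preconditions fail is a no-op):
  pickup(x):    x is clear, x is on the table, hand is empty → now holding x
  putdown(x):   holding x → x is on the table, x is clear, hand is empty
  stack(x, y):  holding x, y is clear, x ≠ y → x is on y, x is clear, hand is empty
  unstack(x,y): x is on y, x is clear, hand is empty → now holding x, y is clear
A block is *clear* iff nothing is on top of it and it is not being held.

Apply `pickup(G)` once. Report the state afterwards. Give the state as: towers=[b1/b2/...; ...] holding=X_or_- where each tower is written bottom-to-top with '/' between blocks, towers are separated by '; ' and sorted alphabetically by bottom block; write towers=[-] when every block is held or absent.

towers=[B/H; C; F/A/E/D] holding=G

before: towers=[B/H; C; F/A/E/D; G] holding=-
pre[pickup(G)]: clear(G) yes, ontable(G) yes, handempty yes
all met → apply pickup(G)
after:  towers=[B/H; C; F/A/E/D] holding=G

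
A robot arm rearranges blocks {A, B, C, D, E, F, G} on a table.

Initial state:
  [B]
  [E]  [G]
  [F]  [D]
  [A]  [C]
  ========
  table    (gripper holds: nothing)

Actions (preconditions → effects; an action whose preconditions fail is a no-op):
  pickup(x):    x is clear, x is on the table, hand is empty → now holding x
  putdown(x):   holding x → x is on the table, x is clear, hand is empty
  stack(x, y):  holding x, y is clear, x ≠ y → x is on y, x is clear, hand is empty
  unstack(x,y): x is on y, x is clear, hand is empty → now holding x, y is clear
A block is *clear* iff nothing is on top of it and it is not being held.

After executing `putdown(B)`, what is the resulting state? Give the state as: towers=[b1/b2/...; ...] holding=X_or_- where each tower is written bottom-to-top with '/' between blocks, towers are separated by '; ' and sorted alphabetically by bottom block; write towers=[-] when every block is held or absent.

towers=[A/F/E/B; C/D/G] holding=-

before: towers=[A/F/E/B; C/D/G] holding=-
pre[putdown(B)]: holding(B) no
holding(B) unmet → putdown(B) is a no-op
after:  towers=[A/F/E/B; C/D/G] holding=-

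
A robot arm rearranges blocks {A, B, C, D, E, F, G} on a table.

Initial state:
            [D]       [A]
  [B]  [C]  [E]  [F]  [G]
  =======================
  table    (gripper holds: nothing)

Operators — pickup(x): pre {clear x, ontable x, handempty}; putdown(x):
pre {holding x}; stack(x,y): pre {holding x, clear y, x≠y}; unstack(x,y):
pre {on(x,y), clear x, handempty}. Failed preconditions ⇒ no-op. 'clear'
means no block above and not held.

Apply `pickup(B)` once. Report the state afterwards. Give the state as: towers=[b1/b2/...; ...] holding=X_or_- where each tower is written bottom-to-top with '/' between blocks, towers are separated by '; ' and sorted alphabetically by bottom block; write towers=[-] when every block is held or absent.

towers=[C; E/D; F; G/A] holding=B

before: towers=[B; C; E/D; F; G/A] holding=-
pre[pickup(B)]: clear(B) ✓, ontable(B) ✓, handempty ✓
all met → apply pickup(B)
after:  towers=[C; E/D; F; G/A] holding=B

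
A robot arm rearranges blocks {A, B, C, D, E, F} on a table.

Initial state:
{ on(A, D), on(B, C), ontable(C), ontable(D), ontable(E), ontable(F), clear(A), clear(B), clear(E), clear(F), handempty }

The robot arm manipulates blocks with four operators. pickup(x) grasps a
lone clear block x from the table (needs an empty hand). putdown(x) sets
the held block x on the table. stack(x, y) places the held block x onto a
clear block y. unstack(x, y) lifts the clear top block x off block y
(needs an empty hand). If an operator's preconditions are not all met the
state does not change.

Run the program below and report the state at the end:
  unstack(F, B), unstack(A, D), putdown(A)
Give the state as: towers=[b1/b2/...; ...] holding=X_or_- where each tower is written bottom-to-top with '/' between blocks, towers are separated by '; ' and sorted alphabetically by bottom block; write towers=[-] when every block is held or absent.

towers=[A; C/B; D; E; F] holding=-

step 1 (unstack(F, B)) [no-op]: towers=[C/B; D/A; E; F] holding=-
step 2 (unstack(A, D)): towers=[C/B; D; E; F] holding=A
step 3 (putdown(A)): towers=[A; C/B; D; E; F] holding=-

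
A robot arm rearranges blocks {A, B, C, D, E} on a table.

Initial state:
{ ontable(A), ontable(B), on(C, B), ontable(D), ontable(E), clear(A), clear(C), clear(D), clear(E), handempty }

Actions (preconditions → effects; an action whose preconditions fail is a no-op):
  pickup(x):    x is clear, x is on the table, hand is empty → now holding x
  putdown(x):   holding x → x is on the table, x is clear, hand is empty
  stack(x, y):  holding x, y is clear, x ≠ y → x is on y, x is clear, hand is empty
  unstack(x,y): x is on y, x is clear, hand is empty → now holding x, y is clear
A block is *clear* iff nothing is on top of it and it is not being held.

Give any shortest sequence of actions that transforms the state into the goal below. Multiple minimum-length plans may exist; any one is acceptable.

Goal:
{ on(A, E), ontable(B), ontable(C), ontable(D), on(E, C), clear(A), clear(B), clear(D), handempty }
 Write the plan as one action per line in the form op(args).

step 1 (unstack(C, B)): towers=[A; B; D; E] holding=C
step 2 (putdown(C)): towers=[A; B; C; D; E] holding=-
step 3 (pickup(E)): towers=[A; B; C; D] holding=E
step 4 (stack(E, C)): towers=[A; B; C/E; D] holding=-
step 5 (pickup(A)): towers=[B; C/E; D] holding=A
step 6 (stack(A, E)): towers=[B; C/E/A; D] holding=-
goal check: towers=[B; C/E/A; D] holding=- — reached (length 6, optimal by BFS)

unstack(C, B)
putdown(C)
pickup(E)
stack(E, C)
pickup(A)
stack(A, E)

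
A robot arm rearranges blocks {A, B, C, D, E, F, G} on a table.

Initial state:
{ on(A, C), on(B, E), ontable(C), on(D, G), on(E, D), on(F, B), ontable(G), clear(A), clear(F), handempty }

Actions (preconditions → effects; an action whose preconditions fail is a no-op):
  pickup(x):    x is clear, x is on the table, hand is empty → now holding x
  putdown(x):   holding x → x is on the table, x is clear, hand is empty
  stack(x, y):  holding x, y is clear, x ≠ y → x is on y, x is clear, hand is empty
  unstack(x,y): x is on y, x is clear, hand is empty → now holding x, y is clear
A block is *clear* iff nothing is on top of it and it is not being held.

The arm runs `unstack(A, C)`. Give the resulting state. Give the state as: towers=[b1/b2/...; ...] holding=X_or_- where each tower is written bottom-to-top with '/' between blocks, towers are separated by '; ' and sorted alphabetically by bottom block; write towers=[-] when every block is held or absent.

before: towers=[C/A; G/D/E/B/F] holding=-
pre[unstack(A, C)]: on(A,C) ✓, clear(A) ✓, handempty ✓
all met → apply unstack(A, C)
after:  towers=[C; G/D/E/B/F] holding=A

towers=[C; G/D/E/B/F] holding=A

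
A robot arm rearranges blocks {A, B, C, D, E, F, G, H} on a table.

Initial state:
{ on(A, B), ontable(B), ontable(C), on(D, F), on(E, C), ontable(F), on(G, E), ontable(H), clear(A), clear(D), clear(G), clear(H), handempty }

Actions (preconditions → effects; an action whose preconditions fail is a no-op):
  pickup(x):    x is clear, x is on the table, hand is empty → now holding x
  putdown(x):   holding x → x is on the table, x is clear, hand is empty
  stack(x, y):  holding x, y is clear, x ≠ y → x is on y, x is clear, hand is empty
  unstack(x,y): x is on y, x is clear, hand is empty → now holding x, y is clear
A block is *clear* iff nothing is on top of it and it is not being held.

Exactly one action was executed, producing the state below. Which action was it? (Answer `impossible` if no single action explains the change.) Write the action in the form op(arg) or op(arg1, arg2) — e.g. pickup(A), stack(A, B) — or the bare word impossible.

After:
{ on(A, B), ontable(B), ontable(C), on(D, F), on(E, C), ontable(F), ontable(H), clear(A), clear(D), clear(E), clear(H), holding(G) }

unstack(G, E)

target: towers=[B/A; C/E; F/D; H] holding=G
     unstack(G, E) → towers=[B/A; C/E; F/D; H] holding=G  ← match
     unstack(A, B) → towers=[B; C/E/G; F/D; H] holding=A
         pickup(H) → towers=[B/A; C/E/G; F/D] holding=H
     unstack(D, F) → towers=[B/A; C/E/G; F; H] holding=D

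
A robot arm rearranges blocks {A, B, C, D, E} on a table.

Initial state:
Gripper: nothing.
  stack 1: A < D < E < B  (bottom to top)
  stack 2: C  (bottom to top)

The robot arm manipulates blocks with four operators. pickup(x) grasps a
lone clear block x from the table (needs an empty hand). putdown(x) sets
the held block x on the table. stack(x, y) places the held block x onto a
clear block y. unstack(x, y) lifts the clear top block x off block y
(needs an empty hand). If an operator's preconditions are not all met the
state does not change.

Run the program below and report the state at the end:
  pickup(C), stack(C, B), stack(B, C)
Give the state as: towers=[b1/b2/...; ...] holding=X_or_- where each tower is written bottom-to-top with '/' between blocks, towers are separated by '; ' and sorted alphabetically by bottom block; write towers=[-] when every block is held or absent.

step 1 (pickup(C)): towers=[A/D/E/B] holding=C
step 2 (stack(C, B)): towers=[A/D/E/B/C] holding=-
step 3 (stack(B, C)) [no-op]: towers=[A/D/E/B/C] holding=-

towers=[A/D/E/B/C] holding=-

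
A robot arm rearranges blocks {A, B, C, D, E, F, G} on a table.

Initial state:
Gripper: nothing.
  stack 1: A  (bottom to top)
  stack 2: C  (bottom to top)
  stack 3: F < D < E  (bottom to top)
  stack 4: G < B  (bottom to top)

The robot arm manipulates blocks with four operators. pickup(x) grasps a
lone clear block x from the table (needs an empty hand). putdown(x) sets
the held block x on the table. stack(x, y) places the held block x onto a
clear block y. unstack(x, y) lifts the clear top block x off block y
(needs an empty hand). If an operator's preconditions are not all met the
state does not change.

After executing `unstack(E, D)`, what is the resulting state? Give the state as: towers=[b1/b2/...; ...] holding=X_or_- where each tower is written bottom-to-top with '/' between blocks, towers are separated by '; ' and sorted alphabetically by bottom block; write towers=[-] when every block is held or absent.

before: towers=[A; C; F/D/E; G/B] holding=-
pre[unstack(E, D)]: on(E,D) ok, clear(E) ok, handempty ok
all met → apply unstack(E, D)
after:  towers=[A; C; F/D; G/B] holding=E

towers=[A; C; F/D; G/B] holding=E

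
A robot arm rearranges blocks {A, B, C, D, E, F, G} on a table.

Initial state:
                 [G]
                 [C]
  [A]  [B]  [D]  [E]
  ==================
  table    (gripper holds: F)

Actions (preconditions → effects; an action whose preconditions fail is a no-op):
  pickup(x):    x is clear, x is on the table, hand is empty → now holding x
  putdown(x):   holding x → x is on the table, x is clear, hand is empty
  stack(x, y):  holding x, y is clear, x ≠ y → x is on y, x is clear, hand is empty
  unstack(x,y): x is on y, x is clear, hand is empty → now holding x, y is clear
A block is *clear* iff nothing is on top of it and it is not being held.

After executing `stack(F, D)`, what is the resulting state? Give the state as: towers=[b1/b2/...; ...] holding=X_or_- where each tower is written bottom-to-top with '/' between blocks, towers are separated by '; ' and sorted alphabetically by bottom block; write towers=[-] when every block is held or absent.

towers=[A; B; D/F; E/C/G] holding=-

before: towers=[A; B; D; E/C/G] holding=F
pre[stack(F, D)]: holding(F) yes, clear(D) yes, F≠D yes
all met → apply stack(F, D)
after:  towers=[A; B; D/F; E/C/G] holding=-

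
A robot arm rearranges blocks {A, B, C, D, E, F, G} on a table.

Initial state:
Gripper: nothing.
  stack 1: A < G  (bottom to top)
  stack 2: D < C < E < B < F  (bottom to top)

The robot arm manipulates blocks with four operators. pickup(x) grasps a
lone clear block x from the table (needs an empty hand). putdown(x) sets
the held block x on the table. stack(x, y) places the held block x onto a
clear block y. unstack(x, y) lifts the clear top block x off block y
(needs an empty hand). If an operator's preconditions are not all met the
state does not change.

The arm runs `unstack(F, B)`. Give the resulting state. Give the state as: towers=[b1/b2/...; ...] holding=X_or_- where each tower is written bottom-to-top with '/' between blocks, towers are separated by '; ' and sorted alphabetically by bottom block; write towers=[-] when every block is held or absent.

towers=[A/G; D/C/E/B] holding=F

before: towers=[A/G; D/C/E/B/F] holding=-
pre[unstack(F, B)]: on(F,B) yes, clear(F) yes, handempty yes
all met → apply unstack(F, B)
after:  towers=[A/G; D/C/E/B] holding=F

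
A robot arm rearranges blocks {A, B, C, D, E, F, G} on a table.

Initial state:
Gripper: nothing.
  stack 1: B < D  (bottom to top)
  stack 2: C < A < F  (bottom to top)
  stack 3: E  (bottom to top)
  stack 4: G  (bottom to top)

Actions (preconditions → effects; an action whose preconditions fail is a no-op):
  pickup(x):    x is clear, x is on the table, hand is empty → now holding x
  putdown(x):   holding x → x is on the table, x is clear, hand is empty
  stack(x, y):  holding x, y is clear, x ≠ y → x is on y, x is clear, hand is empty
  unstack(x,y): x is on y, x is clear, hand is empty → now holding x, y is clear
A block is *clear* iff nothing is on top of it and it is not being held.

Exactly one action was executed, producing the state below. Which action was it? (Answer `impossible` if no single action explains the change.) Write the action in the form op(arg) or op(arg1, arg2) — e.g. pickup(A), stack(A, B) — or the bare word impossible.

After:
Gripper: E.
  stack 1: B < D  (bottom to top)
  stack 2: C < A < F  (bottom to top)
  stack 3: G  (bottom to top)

pickup(E)

target: towers=[B/D; C/A/F; G] holding=E
     unstack(F, A) → towers=[B/D; C/A; E; G] holding=F
         pickup(G) → towers=[B/D; C/A/F; E] holding=G
     unstack(D, B) → towers=[B; C/A/F; E; G] holding=D
         pickup(E) → towers=[B/D; C/A/F; G] holding=E  ← match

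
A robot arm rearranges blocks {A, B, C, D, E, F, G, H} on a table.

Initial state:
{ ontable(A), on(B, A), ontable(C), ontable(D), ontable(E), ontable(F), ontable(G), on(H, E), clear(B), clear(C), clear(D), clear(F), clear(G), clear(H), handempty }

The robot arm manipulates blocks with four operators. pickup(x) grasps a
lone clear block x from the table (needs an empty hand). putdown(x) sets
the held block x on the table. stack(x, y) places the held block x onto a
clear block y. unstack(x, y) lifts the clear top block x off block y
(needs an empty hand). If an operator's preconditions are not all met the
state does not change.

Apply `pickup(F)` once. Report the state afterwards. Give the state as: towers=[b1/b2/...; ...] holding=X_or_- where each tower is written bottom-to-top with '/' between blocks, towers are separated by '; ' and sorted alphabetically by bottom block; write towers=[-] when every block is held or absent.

towers=[A/B; C; D; E/H; G] holding=F

before: towers=[A/B; C; D; E/H; F; G] holding=-
pre[pickup(F)]: clear(F) yes, ontable(F) yes, handempty yes
all met → apply pickup(F)
after:  towers=[A/B; C; D; E/H; G] holding=F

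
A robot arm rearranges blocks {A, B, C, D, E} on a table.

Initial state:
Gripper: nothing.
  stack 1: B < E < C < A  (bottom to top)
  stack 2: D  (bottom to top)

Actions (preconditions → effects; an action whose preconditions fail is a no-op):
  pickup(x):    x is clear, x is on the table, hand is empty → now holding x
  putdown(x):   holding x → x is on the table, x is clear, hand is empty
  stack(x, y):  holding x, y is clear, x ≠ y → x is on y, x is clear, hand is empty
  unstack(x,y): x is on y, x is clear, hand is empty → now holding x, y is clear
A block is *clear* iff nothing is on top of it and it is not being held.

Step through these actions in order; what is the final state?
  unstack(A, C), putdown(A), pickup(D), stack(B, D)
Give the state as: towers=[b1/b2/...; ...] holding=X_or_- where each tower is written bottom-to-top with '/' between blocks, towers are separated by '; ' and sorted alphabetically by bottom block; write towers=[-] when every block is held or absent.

towers=[A; B/E/C] holding=D

step 1 (unstack(A, C)): towers=[B/E/C; D] holding=A
step 2 (putdown(A)): towers=[A; B/E/C; D] holding=-
step 3 (pickup(D)): towers=[A; B/E/C] holding=D
step 4 (stack(B, D)) [no-op]: towers=[A; B/E/C] holding=D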